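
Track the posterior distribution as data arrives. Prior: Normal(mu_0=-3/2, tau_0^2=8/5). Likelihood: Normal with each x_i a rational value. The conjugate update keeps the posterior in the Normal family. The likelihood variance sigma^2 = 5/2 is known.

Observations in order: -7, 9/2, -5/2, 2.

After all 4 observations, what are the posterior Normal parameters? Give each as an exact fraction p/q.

obs 1: x=-7 → posterior Normal(-299/82, 40/41)
obs 2: x=9/2 → posterior Normal(-155/114, 40/57)
obs 3: x=-5/2 → posterior Normal(-235/146, 40/73)
obs 4: x=2 → posterior Normal(-171/178, 40/89)

mu_0=-171/178, tau_0^2=40/89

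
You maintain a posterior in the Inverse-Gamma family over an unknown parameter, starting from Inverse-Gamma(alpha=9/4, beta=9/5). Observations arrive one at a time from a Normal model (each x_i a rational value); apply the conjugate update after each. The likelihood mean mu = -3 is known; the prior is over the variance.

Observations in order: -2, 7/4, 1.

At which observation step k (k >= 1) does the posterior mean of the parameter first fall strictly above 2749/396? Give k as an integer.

k = 3

obs 1: x=-2 → posterior Inverse-Gamma(11/4, 23/10)
obs 2: x=7/4 → posterior Inverse-Gamma(13/4, 2173/160)
obs 3: x=1 → posterior Inverse-Gamma(15/4, 3453/160)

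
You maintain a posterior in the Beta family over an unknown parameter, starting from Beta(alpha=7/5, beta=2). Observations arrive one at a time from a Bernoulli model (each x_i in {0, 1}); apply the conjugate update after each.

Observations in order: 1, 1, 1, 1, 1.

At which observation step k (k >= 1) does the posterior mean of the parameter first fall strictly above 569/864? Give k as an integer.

obs 1: x=1 → posterior Beta(12/5, 2)
obs 2: x=1 → posterior Beta(17/5, 2)
obs 3: x=1 → posterior Beta(22/5, 2)
obs 4: x=1 → posterior Beta(27/5, 2)
obs 5: x=1 → posterior Beta(32/5, 2)

k = 3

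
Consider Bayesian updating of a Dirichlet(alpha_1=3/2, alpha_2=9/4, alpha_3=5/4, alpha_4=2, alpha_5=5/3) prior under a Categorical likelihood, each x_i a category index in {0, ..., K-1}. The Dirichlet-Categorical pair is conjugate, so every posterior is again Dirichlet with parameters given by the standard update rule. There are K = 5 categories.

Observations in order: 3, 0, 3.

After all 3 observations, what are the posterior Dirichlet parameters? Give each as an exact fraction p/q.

obs 1: x=3 → posterior Dirichlet(3/2, 9/4, 5/4, 3, 5/3)
obs 2: x=0 → posterior Dirichlet(5/2, 9/4, 5/4, 3, 5/3)
obs 3: x=3 → posterior Dirichlet(5/2, 9/4, 5/4, 4, 5/3)

alpha_1=5/2, alpha_2=9/4, alpha_3=5/4, alpha_4=4, alpha_5=5/3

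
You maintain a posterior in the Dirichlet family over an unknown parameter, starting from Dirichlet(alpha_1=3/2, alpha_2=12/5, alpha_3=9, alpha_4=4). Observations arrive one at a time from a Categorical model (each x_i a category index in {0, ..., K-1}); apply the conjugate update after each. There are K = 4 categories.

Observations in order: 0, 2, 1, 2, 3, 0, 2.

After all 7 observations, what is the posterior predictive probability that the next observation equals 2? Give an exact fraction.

120/239

obs 1: x=0 → posterior Dirichlet(5/2, 12/5, 9, 4)
obs 2: x=2 → posterior Dirichlet(5/2, 12/5, 10, 4)
obs 3: x=1 → posterior Dirichlet(5/2, 17/5, 10, 4)
obs 4: x=2 → posterior Dirichlet(5/2, 17/5, 11, 4)
obs 5: x=3 → posterior Dirichlet(5/2, 17/5, 11, 5)
obs 6: x=0 → posterior Dirichlet(7/2, 17/5, 11, 5)
obs 7: x=2 → posterior Dirichlet(7/2, 17/5, 12, 5)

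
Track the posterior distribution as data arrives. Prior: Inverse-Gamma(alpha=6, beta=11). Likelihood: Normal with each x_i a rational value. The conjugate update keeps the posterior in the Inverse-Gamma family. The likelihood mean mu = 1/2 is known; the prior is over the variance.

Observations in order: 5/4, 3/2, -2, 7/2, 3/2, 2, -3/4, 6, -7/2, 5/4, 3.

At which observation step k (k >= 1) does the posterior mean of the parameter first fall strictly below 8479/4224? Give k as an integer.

obs 1: x=5/4 → posterior Inverse-Gamma(13/2, 361/32)
obs 2: x=3/2 → posterior Inverse-Gamma(7, 377/32)
obs 3: x=-2 → posterior Inverse-Gamma(15/2, 477/32)
obs 4: x=7/2 → posterior Inverse-Gamma(8, 621/32)
obs 5: x=3/2 → posterior Inverse-Gamma(17/2, 637/32)
obs 6: x=2 → posterior Inverse-Gamma(9, 673/32)
obs 7: x=-3/4 → posterior Inverse-Gamma(19/2, 349/16)
obs 8: x=6 → posterior Inverse-Gamma(10, 591/16)
obs 9: x=-7/2 → posterior Inverse-Gamma(21/2, 719/16)
obs 10: x=5/4 → posterior Inverse-Gamma(11, 1447/32)
obs 11: x=3 → posterior Inverse-Gamma(23/2, 1547/32)

k = 2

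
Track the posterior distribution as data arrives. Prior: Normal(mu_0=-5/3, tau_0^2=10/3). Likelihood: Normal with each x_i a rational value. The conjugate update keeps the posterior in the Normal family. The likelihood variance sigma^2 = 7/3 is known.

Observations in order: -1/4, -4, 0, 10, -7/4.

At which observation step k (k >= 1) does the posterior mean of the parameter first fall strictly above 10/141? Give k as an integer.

k = 4

obs 1: x=-1/4 → posterior Normal(-5/6, 70/51)
obs 2: x=-4 → posterior Normal(-325/162, 70/81)
obs 3: x=0 → posterior Normal(-325/222, 70/111)
obs 4: x=10 → posterior Normal(275/282, 70/141)
obs 5: x=-7/4 → posterior Normal(85/171, 70/171)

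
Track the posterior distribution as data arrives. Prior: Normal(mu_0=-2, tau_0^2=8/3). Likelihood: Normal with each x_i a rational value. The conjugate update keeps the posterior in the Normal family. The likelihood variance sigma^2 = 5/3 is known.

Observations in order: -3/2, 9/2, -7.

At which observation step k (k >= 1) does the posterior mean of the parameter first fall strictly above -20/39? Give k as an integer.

obs 1: x=-3/2 → posterior Normal(-22/13, 40/39)
obs 2: x=9/2 → posterior Normal(2/3, 40/63)
obs 3: x=-7 → posterior Normal(-42/29, 40/87)

k = 2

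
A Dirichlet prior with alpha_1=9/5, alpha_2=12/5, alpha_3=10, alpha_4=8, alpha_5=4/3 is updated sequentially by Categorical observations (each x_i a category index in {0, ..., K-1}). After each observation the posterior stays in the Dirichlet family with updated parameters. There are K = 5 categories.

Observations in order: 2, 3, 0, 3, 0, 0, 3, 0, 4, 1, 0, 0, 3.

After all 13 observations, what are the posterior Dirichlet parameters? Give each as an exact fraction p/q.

alpha_1=39/5, alpha_2=17/5, alpha_3=11, alpha_4=12, alpha_5=7/3

obs 1: x=2 → posterior Dirichlet(9/5, 12/5, 11, 8, 4/3)
obs 2: x=3 → posterior Dirichlet(9/5, 12/5, 11, 9, 4/3)
obs 3: x=0 → posterior Dirichlet(14/5, 12/5, 11, 9, 4/3)
obs 4: x=3 → posterior Dirichlet(14/5, 12/5, 11, 10, 4/3)
obs 5: x=0 → posterior Dirichlet(19/5, 12/5, 11, 10, 4/3)
obs 6: x=0 → posterior Dirichlet(24/5, 12/5, 11, 10, 4/3)
obs 7: x=3 → posterior Dirichlet(24/5, 12/5, 11, 11, 4/3)
obs 8: x=0 → posterior Dirichlet(29/5, 12/5, 11, 11, 4/3)
obs 9: x=4 → posterior Dirichlet(29/5, 12/5, 11, 11, 7/3)
obs 10: x=1 → posterior Dirichlet(29/5, 17/5, 11, 11, 7/3)
obs 11: x=0 → posterior Dirichlet(34/5, 17/5, 11, 11, 7/3)
obs 12: x=0 → posterior Dirichlet(39/5, 17/5, 11, 11, 7/3)
obs 13: x=3 → posterior Dirichlet(39/5, 17/5, 11, 12, 7/3)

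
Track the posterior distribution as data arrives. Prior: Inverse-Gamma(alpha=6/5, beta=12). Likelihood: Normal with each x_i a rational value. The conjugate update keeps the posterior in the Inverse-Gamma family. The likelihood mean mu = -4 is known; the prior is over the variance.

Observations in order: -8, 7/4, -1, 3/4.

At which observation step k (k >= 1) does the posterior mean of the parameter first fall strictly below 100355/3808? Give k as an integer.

obs 1: x=-8 → posterior Inverse-Gamma(17/10, 20)
obs 2: x=7/4 → posterior Inverse-Gamma(11/5, 1169/32)
obs 3: x=-1 → posterior Inverse-Gamma(27/10, 1313/32)
obs 4: x=3/4 → posterior Inverse-Gamma(16/5, 837/16)

k = 3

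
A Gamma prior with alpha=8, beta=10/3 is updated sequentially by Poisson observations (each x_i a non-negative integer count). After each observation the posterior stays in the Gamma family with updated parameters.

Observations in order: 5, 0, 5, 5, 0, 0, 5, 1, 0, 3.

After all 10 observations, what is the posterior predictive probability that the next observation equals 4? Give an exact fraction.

obs 1: x=5 → posterior Gamma(13, 13/3)
obs 2: x=0 → posterior Gamma(13, 16/3)
obs 3: x=5 → posterior Gamma(18, 19/3)
obs 4: x=5 → posterior Gamma(23, 22/3)
obs 5: x=0 → posterior Gamma(23, 25/3)
obs 6: x=0 → posterior Gamma(23, 28/3)
obs 7: x=5 → posterior Gamma(28, 31/3)
obs 8: x=1 → posterior Gamma(29, 34/3)
obs 9: x=0 → posterior Gamma(29, 37/3)
obs 10: x=3 → posterior Gamma(32, 40/3)

7823559309565400193171456000000000000000000000000000000000/63806423321775344604618774305037646254726223988233042609201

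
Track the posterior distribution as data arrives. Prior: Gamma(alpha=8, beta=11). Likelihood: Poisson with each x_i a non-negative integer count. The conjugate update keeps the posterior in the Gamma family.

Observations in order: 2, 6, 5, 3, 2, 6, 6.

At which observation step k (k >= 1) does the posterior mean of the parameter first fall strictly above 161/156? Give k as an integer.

obs 1: x=2 → posterior Gamma(10, 12)
obs 2: x=6 → posterior Gamma(16, 13)
obs 3: x=5 → posterior Gamma(21, 14)
obs 4: x=3 → posterior Gamma(24, 15)
obs 5: x=2 → posterior Gamma(26, 16)
obs 6: x=6 → posterior Gamma(32, 17)
obs 7: x=6 → posterior Gamma(38, 18)

k = 2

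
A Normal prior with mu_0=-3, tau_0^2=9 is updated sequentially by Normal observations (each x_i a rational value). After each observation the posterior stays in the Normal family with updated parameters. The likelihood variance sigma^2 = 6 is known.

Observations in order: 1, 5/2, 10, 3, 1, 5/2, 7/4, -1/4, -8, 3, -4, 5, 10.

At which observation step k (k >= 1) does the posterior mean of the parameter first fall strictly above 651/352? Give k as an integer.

k = 3

obs 1: x=1 → posterior Normal(-3/5, 18/5)
obs 2: x=5/2 → posterior Normal(9/16, 9/4)
obs 3: x=10 → posterior Normal(69/22, 18/11)
obs 4: x=3 → posterior Normal(87/28, 9/7)
obs 5: x=1 → posterior Normal(93/34, 18/17)
obs 6: x=5/2 → posterior Normal(27/10, 9/10)
obs 7: x=7/4 → posterior Normal(237/92, 18/23)
obs 8: x=-1/4 → posterior Normal(9/4, 9/13)
obs 9: x=-8 → posterior Normal(69/58, 18/29)
obs 10: x=3 → posterior Normal(87/64, 9/16)
obs 11: x=-4 → posterior Normal(9/10, 18/35)
obs 12: x=5 → posterior Normal(93/76, 9/19)
obs 13: x=10 → posterior Normal(153/82, 18/41)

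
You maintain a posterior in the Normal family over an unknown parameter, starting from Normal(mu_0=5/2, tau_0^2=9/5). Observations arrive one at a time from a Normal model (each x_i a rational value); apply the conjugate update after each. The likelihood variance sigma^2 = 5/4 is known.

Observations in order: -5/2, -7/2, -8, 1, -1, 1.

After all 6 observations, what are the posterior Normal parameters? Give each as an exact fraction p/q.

mu_0=-811/482, tau_0^2=45/241

obs 1: x=-5/2 → posterior Normal(-55/122, 45/61)
obs 2: x=-7/2 → posterior Normal(-307/194, 45/97)
obs 3: x=-8 → posterior Normal(-883/266, 45/133)
obs 4: x=1 → posterior Normal(-811/338, 45/169)
obs 5: x=-1 → posterior Normal(-883/410, 9/41)
obs 6: x=1 → posterior Normal(-811/482, 45/241)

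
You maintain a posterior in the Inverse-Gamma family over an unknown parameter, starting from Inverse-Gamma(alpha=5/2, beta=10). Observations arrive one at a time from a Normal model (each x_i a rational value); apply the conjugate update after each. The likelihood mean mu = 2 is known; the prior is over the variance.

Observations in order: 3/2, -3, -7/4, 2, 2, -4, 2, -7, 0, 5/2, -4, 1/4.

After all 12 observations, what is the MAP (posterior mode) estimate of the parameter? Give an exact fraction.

1757/152

obs 1: x=3/2 → posterior Inverse-Gamma(3, 81/8)
obs 2: x=-3 → posterior Inverse-Gamma(7/2, 181/8)
obs 3: x=-7/4 → posterior Inverse-Gamma(4, 949/32)
obs 4: x=2 → posterior Inverse-Gamma(9/2, 949/32)
obs 5: x=2 → posterior Inverse-Gamma(5, 949/32)
obs 6: x=-4 → posterior Inverse-Gamma(11/2, 1525/32)
obs 7: x=2 → posterior Inverse-Gamma(6, 1525/32)
obs 8: x=-7 → posterior Inverse-Gamma(13/2, 2821/32)
obs 9: x=0 → posterior Inverse-Gamma(7, 2885/32)
obs 10: x=5/2 → posterior Inverse-Gamma(15/2, 2889/32)
obs 11: x=-4 → posterior Inverse-Gamma(8, 3465/32)
obs 12: x=1/4 → posterior Inverse-Gamma(17/2, 1757/16)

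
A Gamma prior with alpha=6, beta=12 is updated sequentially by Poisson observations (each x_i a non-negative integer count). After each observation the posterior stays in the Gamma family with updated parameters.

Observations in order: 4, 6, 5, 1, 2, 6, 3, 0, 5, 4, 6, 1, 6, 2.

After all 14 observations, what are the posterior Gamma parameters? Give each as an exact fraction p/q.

obs 1: x=4 → posterior Gamma(10, 13)
obs 2: x=6 → posterior Gamma(16, 14)
obs 3: x=5 → posterior Gamma(21, 15)
obs 4: x=1 → posterior Gamma(22, 16)
obs 5: x=2 → posterior Gamma(24, 17)
obs 6: x=6 → posterior Gamma(30, 18)
obs 7: x=3 → posterior Gamma(33, 19)
obs 8: x=0 → posterior Gamma(33, 20)
obs 9: x=5 → posterior Gamma(38, 21)
obs 10: x=4 → posterior Gamma(42, 22)
obs 11: x=6 → posterior Gamma(48, 23)
obs 12: x=1 → posterior Gamma(49, 24)
obs 13: x=6 → posterior Gamma(55, 25)
obs 14: x=2 → posterior Gamma(57, 26)

alpha=57, beta=26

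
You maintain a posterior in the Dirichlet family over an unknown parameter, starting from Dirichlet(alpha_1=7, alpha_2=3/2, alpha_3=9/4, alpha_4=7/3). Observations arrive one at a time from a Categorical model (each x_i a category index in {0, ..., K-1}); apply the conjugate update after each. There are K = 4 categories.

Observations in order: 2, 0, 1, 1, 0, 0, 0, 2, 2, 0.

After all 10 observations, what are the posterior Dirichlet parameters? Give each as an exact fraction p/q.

obs 1: x=2 → posterior Dirichlet(7, 3/2, 13/4, 7/3)
obs 2: x=0 → posterior Dirichlet(8, 3/2, 13/4, 7/3)
obs 3: x=1 → posterior Dirichlet(8, 5/2, 13/4, 7/3)
obs 4: x=1 → posterior Dirichlet(8, 7/2, 13/4, 7/3)
obs 5: x=0 → posterior Dirichlet(9, 7/2, 13/4, 7/3)
obs 6: x=0 → posterior Dirichlet(10, 7/2, 13/4, 7/3)
obs 7: x=0 → posterior Dirichlet(11, 7/2, 13/4, 7/3)
obs 8: x=2 → posterior Dirichlet(11, 7/2, 17/4, 7/3)
obs 9: x=2 → posterior Dirichlet(11, 7/2, 21/4, 7/3)
obs 10: x=0 → posterior Dirichlet(12, 7/2, 21/4, 7/3)

alpha_1=12, alpha_2=7/2, alpha_3=21/4, alpha_4=7/3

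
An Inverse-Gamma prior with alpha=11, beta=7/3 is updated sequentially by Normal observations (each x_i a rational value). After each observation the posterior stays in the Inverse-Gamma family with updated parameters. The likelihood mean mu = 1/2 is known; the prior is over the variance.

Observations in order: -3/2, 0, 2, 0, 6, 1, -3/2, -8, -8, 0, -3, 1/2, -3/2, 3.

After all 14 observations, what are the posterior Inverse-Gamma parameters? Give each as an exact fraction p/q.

alpha=18, beta=1279/12

obs 1: x=-3/2 → posterior Inverse-Gamma(23/2, 13/3)
obs 2: x=0 → posterior Inverse-Gamma(12, 107/24)
obs 3: x=2 → posterior Inverse-Gamma(25/2, 67/12)
obs 4: x=0 → posterior Inverse-Gamma(13, 137/24)
obs 5: x=6 → posterior Inverse-Gamma(27/2, 125/6)
obs 6: x=1 → posterior Inverse-Gamma(14, 503/24)
obs 7: x=-3/2 → posterior Inverse-Gamma(29/2, 551/24)
obs 8: x=-8 → posterior Inverse-Gamma(15, 709/12)
obs 9: x=-8 → posterior Inverse-Gamma(31/2, 2285/24)
obs 10: x=0 → posterior Inverse-Gamma(16, 286/3)
obs 11: x=-3 → posterior Inverse-Gamma(33/2, 2435/24)
obs 12: x=1/2 → posterior Inverse-Gamma(17, 2435/24)
obs 13: x=-3/2 → posterior Inverse-Gamma(35/2, 2483/24)
obs 14: x=3 → posterior Inverse-Gamma(18, 1279/12)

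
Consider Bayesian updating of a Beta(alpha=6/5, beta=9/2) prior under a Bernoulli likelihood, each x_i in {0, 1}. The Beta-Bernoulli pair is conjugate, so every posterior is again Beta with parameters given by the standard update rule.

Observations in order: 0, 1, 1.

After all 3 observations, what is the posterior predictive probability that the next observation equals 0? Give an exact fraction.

55/87

obs 1: x=0 → posterior Beta(6/5, 11/2)
obs 2: x=1 → posterior Beta(11/5, 11/2)
obs 3: x=1 → posterior Beta(16/5, 11/2)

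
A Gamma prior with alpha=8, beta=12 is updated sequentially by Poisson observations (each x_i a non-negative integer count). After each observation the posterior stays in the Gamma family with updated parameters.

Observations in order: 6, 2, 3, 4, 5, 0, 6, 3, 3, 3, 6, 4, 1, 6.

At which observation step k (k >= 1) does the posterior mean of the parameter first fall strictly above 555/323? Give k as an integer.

k = 7

obs 1: x=6 → posterior Gamma(14, 13)
obs 2: x=2 → posterior Gamma(16, 14)
obs 3: x=3 → posterior Gamma(19, 15)
obs 4: x=4 → posterior Gamma(23, 16)
obs 5: x=5 → posterior Gamma(28, 17)
obs 6: x=0 → posterior Gamma(28, 18)
obs 7: x=6 → posterior Gamma(34, 19)
obs 8: x=3 → posterior Gamma(37, 20)
obs 9: x=3 → posterior Gamma(40, 21)
obs 10: x=3 → posterior Gamma(43, 22)
obs 11: x=6 → posterior Gamma(49, 23)
obs 12: x=4 → posterior Gamma(53, 24)
obs 13: x=1 → posterior Gamma(54, 25)
obs 14: x=6 → posterior Gamma(60, 26)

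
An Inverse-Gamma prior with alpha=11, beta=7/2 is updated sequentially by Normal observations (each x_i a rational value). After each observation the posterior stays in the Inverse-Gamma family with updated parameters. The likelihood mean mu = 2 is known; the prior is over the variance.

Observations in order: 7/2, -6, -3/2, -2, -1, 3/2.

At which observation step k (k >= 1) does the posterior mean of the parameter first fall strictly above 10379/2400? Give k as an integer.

k = 5

obs 1: x=7/2 → posterior Inverse-Gamma(23/2, 37/8)
obs 2: x=-6 → posterior Inverse-Gamma(12, 293/8)
obs 3: x=-3/2 → posterior Inverse-Gamma(25/2, 171/4)
obs 4: x=-2 → posterior Inverse-Gamma(13, 203/4)
obs 5: x=-1 → posterior Inverse-Gamma(27/2, 221/4)
obs 6: x=3/2 → posterior Inverse-Gamma(14, 443/8)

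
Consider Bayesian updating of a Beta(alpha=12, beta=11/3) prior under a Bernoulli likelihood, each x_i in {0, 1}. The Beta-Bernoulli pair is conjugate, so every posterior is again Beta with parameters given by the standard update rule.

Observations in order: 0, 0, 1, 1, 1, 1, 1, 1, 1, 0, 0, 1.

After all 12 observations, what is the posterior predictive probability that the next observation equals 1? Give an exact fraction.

60/83

obs 1: x=0 → posterior Beta(12, 14/3)
obs 2: x=0 → posterior Beta(12, 17/3)
obs 3: x=1 → posterior Beta(13, 17/3)
obs 4: x=1 → posterior Beta(14, 17/3)
obs 5: x=1 → posterior Beta(15, 17/3)
obs 6: x=1 → posterior Beta(16, 17/3)
obs 7: x=1 → posterior Beta(17, 17/3)
obs 8: x=1 → posterior Beta(18, 17/3)
obs 9: x=1 → posterior Beta(19, 17/3)
obs 10: x=0 → posterior Beta(19, 20/3)
obs 11: x=0 → posterior Beta(19, 23/3)
obs 12: x=1 → posterior Beta(20, 23/3)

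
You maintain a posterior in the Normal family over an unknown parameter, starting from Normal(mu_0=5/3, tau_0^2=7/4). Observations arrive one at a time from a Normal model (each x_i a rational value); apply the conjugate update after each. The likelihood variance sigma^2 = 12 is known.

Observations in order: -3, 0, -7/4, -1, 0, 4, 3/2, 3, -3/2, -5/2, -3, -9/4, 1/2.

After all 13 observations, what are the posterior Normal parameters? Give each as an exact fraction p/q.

mu_0=38/139, tau_0^2=84/139

obs 1: x=-3 → posterior Normal(59/55, 84/55)
obs 2: x=0 → posterior Normal(59/62, 42/31)
obs 3: x=-7/4 → posterior Normal(187/276, 28/23)
obs 4: x=-1 → posterior Normal(159/304, 21/19)
obs 5: x=0 → posterior Normal(159/332, 84/83)
obs 6: x=4 → posterior Normal(271/360, 14/15)
obs 7: x=3/2 → posterior Normal(313/388, 84/97)
obs 8: x=3 → posterior Normal(397/416, 21/26)
obs 9: x=-3/2 → posterior Normal(355/444, 28/37)
obs 10: x=-5/2 → posterior Normal(285/472, 42/59)
obs 11: x=-3 → posterior Normal(201/500, 84/125)
obs 12: x=-9/4 → posterior Normal(23/88, 7/11)
obs 13: x=1/2 → posterior Normal(38/139, 84/139)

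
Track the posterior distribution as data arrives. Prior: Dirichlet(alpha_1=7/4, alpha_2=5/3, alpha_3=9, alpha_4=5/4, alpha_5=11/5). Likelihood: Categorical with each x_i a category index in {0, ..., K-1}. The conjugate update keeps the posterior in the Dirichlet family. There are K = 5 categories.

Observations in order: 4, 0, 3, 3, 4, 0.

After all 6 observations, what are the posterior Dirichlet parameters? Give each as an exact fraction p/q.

alpha_1=15/4, alpha_2=5/3, alpha_3=9, alpha_4=13/4, alpha_5=21/5

obs 1: x=4 → posterior Dirichlet(7/4, 5/3, 9, 5/4, 16/5)
obs 2: x=0 → posterior Dirichlet(11/4, 5/3, 9, 5/4, 16/5)
obs 3: x=3 → posterior Dirichlet(11/4, 5/3, 9, 9/4, 16/5)
obs 4: x=3 → posterior Dirichlet(11/4, 5/3, 9, 13/4, 16/5)
obs 5: x=4 → posterior Dirichlet(11/4, 5/3, 9, 13/4, 21/5)
obs 6: x=0 → posterior Dirichlet(15/4, 5/3, 9, 13/4, 21/5)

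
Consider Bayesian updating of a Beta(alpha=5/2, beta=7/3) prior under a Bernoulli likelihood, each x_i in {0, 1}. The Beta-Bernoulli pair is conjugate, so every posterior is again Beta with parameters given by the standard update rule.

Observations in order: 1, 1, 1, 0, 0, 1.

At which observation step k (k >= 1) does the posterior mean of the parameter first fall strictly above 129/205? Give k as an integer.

k = 2

obs 1: x=1 → posterior Beta(7/2, 7/3)
obs 2: x=1 → posterior Beta(9/2, 7/3)
obs 3: x=1 → posterior Beta(11/2, 7/3)
obs 4: x=0 → posterior Beta(11/2, 10/3)
obs 5: x=0 → posterior Beta(11/2, 13/3)
obs 6: x=1 → posterior Beta(13/2, 13/3)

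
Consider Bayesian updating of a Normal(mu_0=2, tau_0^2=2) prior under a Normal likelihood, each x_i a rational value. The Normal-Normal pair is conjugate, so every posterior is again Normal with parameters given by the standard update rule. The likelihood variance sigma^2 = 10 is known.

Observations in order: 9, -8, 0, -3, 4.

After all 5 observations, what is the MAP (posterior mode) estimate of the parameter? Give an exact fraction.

obs 1: x=9 → posterior Normal(19/6, 5/3)
obs 2: x=-8 → posterior Normal(11/7, 10/7)
obs 3: x=0 → posterior Normal(11/8, 5/4)
obs 4: x=-3 → posterior Normal(8/9, 10/9)
obs 5: x=4 → posterior Normal(6/5, 1)

6/5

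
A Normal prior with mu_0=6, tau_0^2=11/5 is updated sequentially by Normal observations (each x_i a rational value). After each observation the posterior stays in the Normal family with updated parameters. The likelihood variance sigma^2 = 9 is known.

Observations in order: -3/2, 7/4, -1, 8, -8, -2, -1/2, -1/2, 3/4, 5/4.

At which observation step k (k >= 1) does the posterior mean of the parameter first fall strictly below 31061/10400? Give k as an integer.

obs 1: x=-3/2 → posterior Normal(507/112, 99/56)
obs 2: x=7/4 → posterior Normal(1091/268, 99/67)
obs 3: x=-1 → posterior Normal(349/104, 33/26)
obs 4: x=8 → posterior Normal(1399/356, 99/89)
obs 5: x=-8 → posterior Normal(1047/400, 99/100)
obs 6: x=-2 → posterior Normal(959/444, 33/37)
obs 7: x=-1/2 → posterior Normal(937/488, 99/122)
obs 8: x=-1/2 → posterior Normal(915/532, 99/133)
obs 9: x=3/4 → posterior Normal(79/48, 11/16)
obs 10: x=5/4 → posterior Normal(1003/620, 99/155)

k = 5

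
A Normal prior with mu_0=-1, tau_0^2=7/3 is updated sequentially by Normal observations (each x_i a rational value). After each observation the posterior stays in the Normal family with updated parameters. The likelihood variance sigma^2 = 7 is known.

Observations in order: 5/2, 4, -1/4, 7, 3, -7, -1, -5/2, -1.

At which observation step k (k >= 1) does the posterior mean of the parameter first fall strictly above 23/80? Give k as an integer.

k = 2

obs 1: x=5/2 → posterior Normal(-1/8, 7/4)
obs 2: x=4 → posterior Normal(7/10, 7/5)
obs 3: x=-1/4 → posterior Normal(13/24, 7/6)
obs 4: x=7 → posterior Normal(41/28, 1)
obs 5: x=3 → posterior Normal(53/32, 7/8)
obs 6: x=-7 → posterior Normal(25/36, 7/9)
obs 7: x=-1 → posterior Normal(21/40, 7/10)
obs 8: x=-5/2 → posterior Normal(1/4, 7/11)
obs 9: x=-1 → posterior Normal(7/48, 7/12)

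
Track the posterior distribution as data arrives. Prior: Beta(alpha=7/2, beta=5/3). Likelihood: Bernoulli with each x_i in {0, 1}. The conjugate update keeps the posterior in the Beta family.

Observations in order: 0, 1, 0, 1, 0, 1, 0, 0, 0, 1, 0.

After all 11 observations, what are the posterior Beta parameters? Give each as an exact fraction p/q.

obs 1: x=0 → posterior Beta(7/2, 8/3)
obs 2: x=1 → posterior Beta(9/2, 8/3)
obs 3: x=0 → posterior Beta(9/2, 11/3)
obs 4: x=1 → posterior Beta(11/2, 11/3)
obs 5: x=0 → posterior Beta(11/2, 14/3)
obs 6: x=1 → posterior Beta(13/2, 14/3)
obs 7: x=0 → posterior Beta(13/2, 17/3)
obs 8: x=0 → posterior Beta(13/2, 20/3)
obs 9: x=0 → posterior Beta(13/2, 23/3)
obs 10: x=1 → posterior Beta(15/2, 23/3)
obs 11: x=0 → posterior Beta(15/2, 26/3)

alpha=15/2, beta=26/3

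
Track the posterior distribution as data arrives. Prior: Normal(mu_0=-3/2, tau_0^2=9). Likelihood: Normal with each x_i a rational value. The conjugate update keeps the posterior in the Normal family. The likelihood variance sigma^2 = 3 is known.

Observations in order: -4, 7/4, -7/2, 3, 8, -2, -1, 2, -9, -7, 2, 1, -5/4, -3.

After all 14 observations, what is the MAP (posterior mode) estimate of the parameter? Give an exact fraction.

obs 1: x=-4 → posterior Normal(-27/8, 9/4)
obs 2: x=7/4 → posterior Normal(-33/28, 9/7)
obs 3: x=-7/2 → posterior Normal(-15/8, 9/10)
obs 4: x=3 → posterior Normal(-3/4, 9/13)
obs 5: x=8 → posterior Normal(57/64, 9/16)
obs 6: x=-2 → posterior Normal(33/76, 9/19)
obs 7: x=-1 → posterior Normal(21/88, 9/22)
obs 8: x=2 → posterior Normal(9/20, 9/25)
obs 9: x=-9 → posterior Normal(-9/16, 9/28)
obs 10: x=-7 → posterior Normal(-147/124, 9/31)
obs 11: x=2 → posterior Normal(-123/136, 9/34)
obs 12: x=1 → posterior Normal(-3/4, 9/37)
obs 13: x=-5/4 → posterior Normal(-63/80, 9/40)
obs 14: x=-3 → posterior Normal(-81/86, 9/43)

-81/86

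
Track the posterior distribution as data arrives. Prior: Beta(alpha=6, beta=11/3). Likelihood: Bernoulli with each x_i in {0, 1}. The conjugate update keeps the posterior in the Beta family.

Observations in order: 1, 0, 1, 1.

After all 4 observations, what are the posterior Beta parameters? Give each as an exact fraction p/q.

obs 1: x=1 → posterior Beta(7, 11/3)
obs 2: x=0 → posterior Beta(7, 14/3)
obs 3: x=1 → posterior Beta(8, 14/3)
obs 4: x=1 → posterior Beta(9, 14/3)

alpha=9, beta=14/3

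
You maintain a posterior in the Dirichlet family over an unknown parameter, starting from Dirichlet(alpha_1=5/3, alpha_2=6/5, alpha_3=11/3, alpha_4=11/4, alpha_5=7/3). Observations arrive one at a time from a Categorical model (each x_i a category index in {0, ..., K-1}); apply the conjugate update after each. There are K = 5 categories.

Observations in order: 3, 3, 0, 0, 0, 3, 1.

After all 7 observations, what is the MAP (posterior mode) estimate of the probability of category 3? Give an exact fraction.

15/43

obs 1: x=3 → posterior Dirichlet(5/3, 6/5, 11/3, 15/4, 7/3)
obs 2: x=3 → posterior Dirichlet(5/3, 6/5, 11/3, 19/4, 7/3)
obs 3: x=0 → posterior Dirichlet(8/3, 6/5, 11/3, 19/4, 7/3)
obs 4: x=0 → posterior Dirichlet(11/3, 6/5, 11/3, 19/4, 7/3)
obs 5: x=0 → posterior Dirichlet(14/3, 6/5, 11/3, 19/4, 7/3)
obs 6: x=3 → posterior Dirichlet(14/3, 6/5, 11/3, 23/4, 7/3)
obs 7: x=1 → posterior Dirichlet(14/3, 11/5, 11/3, 23/4, 7/3)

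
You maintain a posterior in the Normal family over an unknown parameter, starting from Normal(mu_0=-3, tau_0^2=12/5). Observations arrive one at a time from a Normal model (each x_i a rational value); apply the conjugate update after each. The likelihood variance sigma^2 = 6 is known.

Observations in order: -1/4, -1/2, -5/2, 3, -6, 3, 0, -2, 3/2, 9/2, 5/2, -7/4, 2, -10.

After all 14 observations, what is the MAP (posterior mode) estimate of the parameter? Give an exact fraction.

-28/33

obs 1: x=-1/4 → posterior Normal(-31/14, 12/7)
obs 2: x=-1/2 → posterior Normal(-11/6, 4/3)
obs 3: x=-5/2 → posterior Normal(-43/22, 12/11)
obs 4: x=3 → posterior Normal(-31/26, 12/13)
obs 5: x=-6 → posterior Normal(-11/6, 4/5)
obs 6: x=3 → posterior Normal(-43/34, 12/17)
obs 7: x=0 → posterior Normal(-43/38, 12/19)
obs 8: x=-2 → posterior Normal(-17/14, 4/7)
obs 9: x=3/2 → posterior Normal(-45/46, 12/23)
obs 10: x=9/2 → posterior Normal(-27/50, 12/25)
obs 11: x=5/2 → posterior Normal(-17/54, 4/9)
obs 12: x=-7/4 → posterior Normal(-12/29, 12/29)
obs 13: x=2 → posterior Normal(-8/31, 12/31)
obs 14: x=-10 → posterior Normal(-28/33, 4/11)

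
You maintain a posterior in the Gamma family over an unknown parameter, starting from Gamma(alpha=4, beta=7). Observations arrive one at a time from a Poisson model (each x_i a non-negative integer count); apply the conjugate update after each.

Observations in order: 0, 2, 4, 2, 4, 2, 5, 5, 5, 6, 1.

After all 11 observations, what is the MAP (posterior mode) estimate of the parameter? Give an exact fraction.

13/6

obs 1: x=0 → posterior Gamma(4, 8)
obs 2: x=2 → posterior Gamma(6, 9)
obs 3: x=4 → posterior Gamma(10, 10)
obs 4: x=2 → posterior Gamma(12, 11)
obs 5: x=4 → posterior Gamma(16, 12)
obs 6: x=2 → posterior Gamma(18, 13)
obs 7: x=5 → posterior Gamma(23, 14)
obs 8: x=5 → posterior Gamma(28, 15)
obs 9: x=5 → posterior Gamma(33, 16)
obs 10: x=6 → posterior Gamma(39, 17)
obs 11: x=1 → posterior Gamma(40, 18)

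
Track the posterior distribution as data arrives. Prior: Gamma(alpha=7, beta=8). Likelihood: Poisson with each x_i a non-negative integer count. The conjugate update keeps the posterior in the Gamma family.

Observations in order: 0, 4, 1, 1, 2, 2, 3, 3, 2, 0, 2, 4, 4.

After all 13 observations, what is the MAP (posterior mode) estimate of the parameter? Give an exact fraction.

34/21

obs 1: x=0 → posterior Gamma(7, 9)
obs 2: x=4 → posterior Gamma(11, 10)
obs 3: x=1 → posterior Gamma(12, 11)
obs 4: x=1 → posterior Gamma(13, 12)
obs 5: x=2 → posterior Gamma(15, 13)
obs 6: x=2 → posterior Gamma(17, 14)
obs 7: x=3 → posterior Gamma(20, 15)
obs 8: x=3 → posterior Gamma(23, 16)
obs 9: x=2 → posterior Gamma(25, 17)
obs 10: x=0 → posterior Gamma(25, 18)
obs 11: x=2 → posterior Gamma(27, 19)
obs 12: x=4 → posterior Gamma(31, 20)
obs 13: x=4 → posterior Gamma(35, 21)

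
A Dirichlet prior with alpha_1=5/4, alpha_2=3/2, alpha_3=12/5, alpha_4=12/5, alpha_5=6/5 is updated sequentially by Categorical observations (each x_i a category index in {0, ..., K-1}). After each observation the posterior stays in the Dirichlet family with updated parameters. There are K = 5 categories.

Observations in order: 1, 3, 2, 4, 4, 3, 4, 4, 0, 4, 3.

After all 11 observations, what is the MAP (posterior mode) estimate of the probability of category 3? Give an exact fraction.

88/295

obs 1: x=1 → posterior Dirichlet(5/4, 5/2, 12/5, 12/5, 6/5)
obs 2: x=3 → posterior Dirichlet(5/4, 5/2, 12/5, 17/5, 6/5)
obs 3: x=2 → posterior Dirichlet(5/4, 5/2, 17/5, 17/5, 6/5)
obs 4: x=4 → posterior Dirichlet(5/4, 5/2, 17/5, 17/5, 11/5)
obs 5: x=4 → posterior Dirichlet(5/4, 5/2, 17/5, 17/5, 16/5)
obs 6: x=3 → posterior Dirichlet(5/4, 5/2, 17/5, 22/5, 16/5)
obs 7: x=4 → posterior Dirichlet(5/4, 5/2, 17/5, 22/5, 21/5)
obs 8: x=4 → posterior Dirichlet(5/4, 5/2, 17/5, 22/5, 26/5)
obs 9: x=0 → posterior Dirichlet(9/4, 5/2, 17/5, 22/5, 26/5)
obs 10: x=4 → posterior Dirichlet(9/4, 5/2, 17/5, 22/5, 31/5)
obs 11: x=3 → posterior Dirichlet(9/4, 5/2, 17/5, 27/5, 31/5)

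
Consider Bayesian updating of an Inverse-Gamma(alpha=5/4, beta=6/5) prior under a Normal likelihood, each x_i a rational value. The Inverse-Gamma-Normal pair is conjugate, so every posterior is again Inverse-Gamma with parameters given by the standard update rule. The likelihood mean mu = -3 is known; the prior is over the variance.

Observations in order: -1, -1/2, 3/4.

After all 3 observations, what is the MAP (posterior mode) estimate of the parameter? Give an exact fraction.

obs 1: x=-1 → posterior Inverse-Gamma(7/4, 16/5)
obs 2: x=-1/2 → posterior Inverse-Gamma(9/4, 253/40)
obs 3: x=3/4 → posterior Inverse-Gamma(11/4, 2137/160)

2137/600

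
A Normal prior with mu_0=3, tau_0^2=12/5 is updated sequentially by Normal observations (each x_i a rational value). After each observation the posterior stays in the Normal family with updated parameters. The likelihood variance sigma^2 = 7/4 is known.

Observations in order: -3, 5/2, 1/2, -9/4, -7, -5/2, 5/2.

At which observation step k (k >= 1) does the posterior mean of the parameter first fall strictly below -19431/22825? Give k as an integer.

obs 1: x=-3 → posterior Normal(-39/83, 84/83)
obs 2: x=5/2 → posterior Normal(81/131, 84/131)
obs 3: x=1/2 → posterior Normal(105/179, 84/179)
obs 4: x=-9/4 → posterior Normal(-3/227, 84/227)
obs 5: x=-7 → posterior Normal(-339/275, 84/275)
obs 6: x=-5/2 → posterior Normal(-27/19, 84/323)
obs 7: x=5/2 → posterior Normal(-339/371, 12/53)

k = 5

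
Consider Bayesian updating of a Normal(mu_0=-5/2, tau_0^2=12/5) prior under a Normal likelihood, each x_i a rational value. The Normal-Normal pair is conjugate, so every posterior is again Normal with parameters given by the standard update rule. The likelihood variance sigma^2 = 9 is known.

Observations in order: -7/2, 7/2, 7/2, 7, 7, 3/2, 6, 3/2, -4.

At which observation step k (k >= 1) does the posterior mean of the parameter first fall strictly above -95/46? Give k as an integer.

k = 2

obs 1: x=-7/2 → posterior Normal(-103/38, 36/19)
obs 2: x=7/2 → posterior Normal(-75/46, 36/23)
obs 3: x=7/2 → posterior Normal(-47/54, 4/3)
obs 4: x=7 → posterior Normal(9/62, 36/31)
obs 5: x=7 → posterior Normal(13/14, 36/35)
obs 6: x=3/2 → posterior Normal(77/78, 12/13)
obs 7: x=6 → posterior Normal(125/86, 36/43)
obs 8: x=3/2 → posterior Normal(137/94, 36/47)
obs 9: x=-4 → posterior Normal(35/34, 12/17)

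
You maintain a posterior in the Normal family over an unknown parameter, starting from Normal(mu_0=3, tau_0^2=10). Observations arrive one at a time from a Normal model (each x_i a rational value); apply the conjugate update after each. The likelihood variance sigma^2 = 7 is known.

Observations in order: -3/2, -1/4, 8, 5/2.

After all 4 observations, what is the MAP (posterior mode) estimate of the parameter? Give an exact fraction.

obs 1: x=-3/2 → posterior Normal(6/17, 70/17)
obs 2: x=-1/4 → posterior Normal(7/54, 70/27)
obs 3: x=8 → posterior Normal(167/74, 70/37)
obs 4: x=5/2 → posterior Normal(217/94, 70/47)

217/94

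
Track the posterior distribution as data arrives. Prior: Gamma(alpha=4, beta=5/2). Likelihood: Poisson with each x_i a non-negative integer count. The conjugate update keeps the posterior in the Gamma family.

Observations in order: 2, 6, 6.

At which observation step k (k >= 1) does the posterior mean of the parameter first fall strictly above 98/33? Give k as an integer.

k = 3

obs 1: x=2 → posterior Gamma(6, 7/2)
obs 2: x=6 → posterior Gamma(12, 9/2)
obs 3: x=6 → posterior Gamma(18, 11/2)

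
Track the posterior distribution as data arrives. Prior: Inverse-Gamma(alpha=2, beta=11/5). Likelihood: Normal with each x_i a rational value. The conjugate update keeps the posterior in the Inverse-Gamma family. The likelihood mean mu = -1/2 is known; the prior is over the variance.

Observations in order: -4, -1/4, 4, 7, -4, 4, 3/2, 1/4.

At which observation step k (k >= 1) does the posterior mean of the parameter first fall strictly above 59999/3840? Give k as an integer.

obs 1: x=-4 → posterior Inverse-Gamma(5/2, 333/40)
obs 2: x=-1/4 → posterior Inverse-Gamma(3, 1337/160)
obs 3: x=4 → posterior Inverse-Gamma(7/2, 2957/160)
obs 4: x=7 → posterior Inverse-Gamma(4, 7457/160)
obs 5: x=-4 → posterior Inverse-Gamma(9/2, 8437/160)
obs 6: x=4 → posterior Inverse-Gamma(5, 10057/160)
obs 7: x=3/2 → posterior Inverse-Gamma(11/2, 10377/160)
obs 8: x=1/4 → posterior Inverse-Gamma(6, 5211/80)

k = 6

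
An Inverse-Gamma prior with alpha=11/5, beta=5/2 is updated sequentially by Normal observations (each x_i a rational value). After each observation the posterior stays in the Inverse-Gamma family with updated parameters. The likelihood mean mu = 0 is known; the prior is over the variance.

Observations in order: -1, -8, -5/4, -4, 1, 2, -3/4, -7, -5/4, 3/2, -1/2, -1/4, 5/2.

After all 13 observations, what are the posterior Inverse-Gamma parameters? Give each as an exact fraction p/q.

alpha=87/10, beta=305/4

obs 1: x=-1 → posterior Inverse-Gamma(27/10, 3)
obs 2: x=-8 → posterior Inverse-Gamma(16/5, 35)
obs 3: x=-5/4 → posterior Inverse-Gamma(37/10, 1145/32)
obs 4: x=-4 → posterior Inverse-Gamma(21/5, 1401/32)
obs 5: x=1 → posterior Inverse-Gamma(47/10, 1417/32)
obs 6: x=2 → posterior Inverse-Gamma(26/5, 1481/32)
obs 7: x=-3/4 → posterior Inverse-Gamma(57/10, 745/16)
obs 8: x=-7 → posterior Inverse-Gamma(31/5, 1137/16)
obs 9: x=-5/4 → posterior Inverse-Gamma(67/10, 2299/32)
obs 10: x=3/2 → posterior Inverse-Gamma(36/5, 2335/32)
obs 11: x=-1/2 → posterior Inverse-Gamma(77/10, 2339/32)
obs 12: x=-1/4 → posterior Inverse-Gamma(41/5, 585/8)
obs 13: x=5/2 → posterior Inverse-Gamma(87/10, 305/4)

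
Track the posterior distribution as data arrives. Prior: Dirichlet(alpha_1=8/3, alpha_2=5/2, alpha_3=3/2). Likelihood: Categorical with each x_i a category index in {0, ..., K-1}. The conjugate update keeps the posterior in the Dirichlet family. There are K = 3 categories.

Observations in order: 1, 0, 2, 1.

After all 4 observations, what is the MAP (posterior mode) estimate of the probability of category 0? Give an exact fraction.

8/23

obs 1: x=1 → posterior Dirichlet(8/3, 7/2, 3/2)
obs 2: x=0 → posterior Dirichlet(11/3, 7/2, 3/2)
obs 3: x=2 → posterior Dirichlet(11/3, 7/2, 5/2)
obs 4: x=1 → posterior Dirichlet(11/3, 9/2, 5/2)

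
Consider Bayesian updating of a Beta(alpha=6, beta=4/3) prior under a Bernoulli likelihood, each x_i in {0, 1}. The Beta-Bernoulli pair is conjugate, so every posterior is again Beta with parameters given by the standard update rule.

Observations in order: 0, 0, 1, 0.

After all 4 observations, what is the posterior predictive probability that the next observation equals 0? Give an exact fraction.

13/34

obs 1: x=0 → posterior Beta(6, 7/3)
obs 2: x=0 → posterior Beta(6, 10/3)
obs 3: x=1 → posterior Beta(7, 10/3)
obs 4: x=0 → posterior Beta(7, 13/3)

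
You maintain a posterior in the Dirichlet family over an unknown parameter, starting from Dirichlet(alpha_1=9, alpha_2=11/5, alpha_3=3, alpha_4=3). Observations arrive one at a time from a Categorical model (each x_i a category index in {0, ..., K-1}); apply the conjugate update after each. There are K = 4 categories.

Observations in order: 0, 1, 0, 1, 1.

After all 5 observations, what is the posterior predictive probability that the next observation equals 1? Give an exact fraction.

26/111

obs 1: x=0 → posterior Dirichlet(10, 11/5, 3, 3)
obs 2: x=1 → posterior Dirichlet(10, 16/5, 3, 3)
obs 3: x=0 → posterior Dirichlet(11, 16/5, 3, 3)
obs 4: x=1 → posterior Dirichlet(11, 21/5, 3, 3)
obs 5: x=1 → posterior Dirichlet(11, 26/5, 3, 3)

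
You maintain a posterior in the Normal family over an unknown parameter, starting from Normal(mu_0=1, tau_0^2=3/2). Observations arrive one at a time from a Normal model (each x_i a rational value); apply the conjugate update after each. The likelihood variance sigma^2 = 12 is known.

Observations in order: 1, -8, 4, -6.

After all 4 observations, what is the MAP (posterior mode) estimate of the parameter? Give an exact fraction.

obs 1: x=1 → posterior Normal(1, 4/3)
obs 2: x=-8 → posterior Normal(1/10, 6/5)
obs 3: x=4 → posterior Normal(5/11, 12/11)
obs 4: x=-6 → posterior Normal(-1/12, 1)

-1/12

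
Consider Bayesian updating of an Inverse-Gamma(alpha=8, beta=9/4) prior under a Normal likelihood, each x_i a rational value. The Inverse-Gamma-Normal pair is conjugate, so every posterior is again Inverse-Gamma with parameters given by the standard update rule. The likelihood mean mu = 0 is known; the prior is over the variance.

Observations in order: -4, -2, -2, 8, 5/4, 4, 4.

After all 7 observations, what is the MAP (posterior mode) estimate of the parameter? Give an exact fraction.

2017/400

obs 1: x=-4 → posterior Inverse-Gamma(17/2, 41/4)
obs 2: x=-2 → posterior Inverse-Gamma(9, 49/4)
obs 3: x=-2 → posterior Inverse-Gamma(19/2, 57/4)
obs 4: x=8 → posterior Inverse-Gamma(10, 185/4)
obs 5: x=5/4 → posterior Inverse-Gamma(21/2, 1505/32)
obs 6: x=4 → posterior Inverse-Gamma(11, 1761/32)
obs 7: x=4 → posterior Inverse-Gamma(23/2, 2017/32)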